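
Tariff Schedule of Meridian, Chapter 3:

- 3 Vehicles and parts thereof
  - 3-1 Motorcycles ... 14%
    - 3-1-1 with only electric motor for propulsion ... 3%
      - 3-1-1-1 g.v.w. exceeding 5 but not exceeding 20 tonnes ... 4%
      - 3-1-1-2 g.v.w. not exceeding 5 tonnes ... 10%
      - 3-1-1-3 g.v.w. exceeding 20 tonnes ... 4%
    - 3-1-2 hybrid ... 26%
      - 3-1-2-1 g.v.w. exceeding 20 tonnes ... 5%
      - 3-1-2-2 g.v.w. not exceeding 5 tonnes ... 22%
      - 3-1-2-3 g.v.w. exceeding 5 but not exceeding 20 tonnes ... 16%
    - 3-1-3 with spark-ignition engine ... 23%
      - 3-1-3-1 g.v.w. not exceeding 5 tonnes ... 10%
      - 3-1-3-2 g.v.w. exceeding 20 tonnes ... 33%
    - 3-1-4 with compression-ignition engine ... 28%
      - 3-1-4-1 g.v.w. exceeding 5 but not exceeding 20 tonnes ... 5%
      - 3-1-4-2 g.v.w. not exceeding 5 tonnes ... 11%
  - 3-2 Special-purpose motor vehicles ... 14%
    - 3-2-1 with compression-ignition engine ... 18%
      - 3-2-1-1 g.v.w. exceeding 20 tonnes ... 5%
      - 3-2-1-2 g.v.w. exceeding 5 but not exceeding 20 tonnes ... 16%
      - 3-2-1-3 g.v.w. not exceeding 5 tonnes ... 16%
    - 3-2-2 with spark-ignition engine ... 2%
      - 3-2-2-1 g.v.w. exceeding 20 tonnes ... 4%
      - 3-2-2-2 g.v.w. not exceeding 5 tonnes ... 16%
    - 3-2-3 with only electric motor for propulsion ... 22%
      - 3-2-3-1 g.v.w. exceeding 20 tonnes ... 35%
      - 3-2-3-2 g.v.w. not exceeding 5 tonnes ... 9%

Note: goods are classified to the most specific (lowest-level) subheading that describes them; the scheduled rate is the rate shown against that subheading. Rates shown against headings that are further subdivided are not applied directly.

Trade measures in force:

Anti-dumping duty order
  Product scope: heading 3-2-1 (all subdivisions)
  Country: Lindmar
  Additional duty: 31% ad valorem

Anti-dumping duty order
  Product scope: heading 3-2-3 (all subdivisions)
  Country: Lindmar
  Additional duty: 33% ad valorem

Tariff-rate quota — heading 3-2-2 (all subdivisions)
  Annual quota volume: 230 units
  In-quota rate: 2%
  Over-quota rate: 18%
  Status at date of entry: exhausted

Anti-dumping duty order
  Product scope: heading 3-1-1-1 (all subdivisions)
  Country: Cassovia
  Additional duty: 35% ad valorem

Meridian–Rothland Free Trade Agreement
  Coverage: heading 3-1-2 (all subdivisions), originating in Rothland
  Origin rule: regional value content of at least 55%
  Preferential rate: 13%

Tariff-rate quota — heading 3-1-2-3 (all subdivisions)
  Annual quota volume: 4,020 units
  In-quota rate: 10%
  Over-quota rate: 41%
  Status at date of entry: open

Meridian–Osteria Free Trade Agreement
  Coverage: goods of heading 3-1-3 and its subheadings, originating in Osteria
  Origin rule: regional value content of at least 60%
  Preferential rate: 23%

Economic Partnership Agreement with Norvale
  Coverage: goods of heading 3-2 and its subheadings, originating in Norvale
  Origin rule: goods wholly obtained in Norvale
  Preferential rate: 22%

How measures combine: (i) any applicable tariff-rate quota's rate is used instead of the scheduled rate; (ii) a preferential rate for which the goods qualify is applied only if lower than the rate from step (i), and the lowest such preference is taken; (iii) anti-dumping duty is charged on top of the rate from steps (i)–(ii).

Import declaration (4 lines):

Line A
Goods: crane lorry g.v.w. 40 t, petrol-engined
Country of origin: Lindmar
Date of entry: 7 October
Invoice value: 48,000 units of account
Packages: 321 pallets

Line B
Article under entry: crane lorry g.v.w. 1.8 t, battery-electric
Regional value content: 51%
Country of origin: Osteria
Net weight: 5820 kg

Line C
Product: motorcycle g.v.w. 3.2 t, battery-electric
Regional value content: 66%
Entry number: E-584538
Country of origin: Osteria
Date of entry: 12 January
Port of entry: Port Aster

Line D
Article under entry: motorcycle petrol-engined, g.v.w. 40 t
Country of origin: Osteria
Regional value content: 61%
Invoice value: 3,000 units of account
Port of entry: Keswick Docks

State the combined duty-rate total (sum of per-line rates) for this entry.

Line A: crane lorry → 3-2; petrol-engined → 3-2-2; g.v.w. 40 t → 3-2-2-1. Scheduled 4%. quota on 3-2-2 exhausted → over-quota 18%. → 18%.
Line B: crane lorry → 3-2; battery-electric → 3-2-3; g.v.w. 1.8 t → 3-2-3-2. Scheduled 9%. Osteria agreement on 3-1-3: 3-2-3-2 not covered. → 9%.
Line C: motorcycle → 3-1; battery-electric → 3-1-1; g.v.w. 3.2 t → 3-1-1-2. Scheduled 10%. Osteria agreement on 3-1-3: 3-1-1-2 not covered. → 10%.
Line D: motorcycle → 3-1; petrol-engined → 3-1-3; g.v.w. 40 t → 3-1-3-2. Scheduled 33%. Osteria agreement on 3-1-3: RVC ≥ 60% → 23% available; preferential 23%. → 23%.
Sum: 18% + 9% + 10% + 23% = 60%.

60%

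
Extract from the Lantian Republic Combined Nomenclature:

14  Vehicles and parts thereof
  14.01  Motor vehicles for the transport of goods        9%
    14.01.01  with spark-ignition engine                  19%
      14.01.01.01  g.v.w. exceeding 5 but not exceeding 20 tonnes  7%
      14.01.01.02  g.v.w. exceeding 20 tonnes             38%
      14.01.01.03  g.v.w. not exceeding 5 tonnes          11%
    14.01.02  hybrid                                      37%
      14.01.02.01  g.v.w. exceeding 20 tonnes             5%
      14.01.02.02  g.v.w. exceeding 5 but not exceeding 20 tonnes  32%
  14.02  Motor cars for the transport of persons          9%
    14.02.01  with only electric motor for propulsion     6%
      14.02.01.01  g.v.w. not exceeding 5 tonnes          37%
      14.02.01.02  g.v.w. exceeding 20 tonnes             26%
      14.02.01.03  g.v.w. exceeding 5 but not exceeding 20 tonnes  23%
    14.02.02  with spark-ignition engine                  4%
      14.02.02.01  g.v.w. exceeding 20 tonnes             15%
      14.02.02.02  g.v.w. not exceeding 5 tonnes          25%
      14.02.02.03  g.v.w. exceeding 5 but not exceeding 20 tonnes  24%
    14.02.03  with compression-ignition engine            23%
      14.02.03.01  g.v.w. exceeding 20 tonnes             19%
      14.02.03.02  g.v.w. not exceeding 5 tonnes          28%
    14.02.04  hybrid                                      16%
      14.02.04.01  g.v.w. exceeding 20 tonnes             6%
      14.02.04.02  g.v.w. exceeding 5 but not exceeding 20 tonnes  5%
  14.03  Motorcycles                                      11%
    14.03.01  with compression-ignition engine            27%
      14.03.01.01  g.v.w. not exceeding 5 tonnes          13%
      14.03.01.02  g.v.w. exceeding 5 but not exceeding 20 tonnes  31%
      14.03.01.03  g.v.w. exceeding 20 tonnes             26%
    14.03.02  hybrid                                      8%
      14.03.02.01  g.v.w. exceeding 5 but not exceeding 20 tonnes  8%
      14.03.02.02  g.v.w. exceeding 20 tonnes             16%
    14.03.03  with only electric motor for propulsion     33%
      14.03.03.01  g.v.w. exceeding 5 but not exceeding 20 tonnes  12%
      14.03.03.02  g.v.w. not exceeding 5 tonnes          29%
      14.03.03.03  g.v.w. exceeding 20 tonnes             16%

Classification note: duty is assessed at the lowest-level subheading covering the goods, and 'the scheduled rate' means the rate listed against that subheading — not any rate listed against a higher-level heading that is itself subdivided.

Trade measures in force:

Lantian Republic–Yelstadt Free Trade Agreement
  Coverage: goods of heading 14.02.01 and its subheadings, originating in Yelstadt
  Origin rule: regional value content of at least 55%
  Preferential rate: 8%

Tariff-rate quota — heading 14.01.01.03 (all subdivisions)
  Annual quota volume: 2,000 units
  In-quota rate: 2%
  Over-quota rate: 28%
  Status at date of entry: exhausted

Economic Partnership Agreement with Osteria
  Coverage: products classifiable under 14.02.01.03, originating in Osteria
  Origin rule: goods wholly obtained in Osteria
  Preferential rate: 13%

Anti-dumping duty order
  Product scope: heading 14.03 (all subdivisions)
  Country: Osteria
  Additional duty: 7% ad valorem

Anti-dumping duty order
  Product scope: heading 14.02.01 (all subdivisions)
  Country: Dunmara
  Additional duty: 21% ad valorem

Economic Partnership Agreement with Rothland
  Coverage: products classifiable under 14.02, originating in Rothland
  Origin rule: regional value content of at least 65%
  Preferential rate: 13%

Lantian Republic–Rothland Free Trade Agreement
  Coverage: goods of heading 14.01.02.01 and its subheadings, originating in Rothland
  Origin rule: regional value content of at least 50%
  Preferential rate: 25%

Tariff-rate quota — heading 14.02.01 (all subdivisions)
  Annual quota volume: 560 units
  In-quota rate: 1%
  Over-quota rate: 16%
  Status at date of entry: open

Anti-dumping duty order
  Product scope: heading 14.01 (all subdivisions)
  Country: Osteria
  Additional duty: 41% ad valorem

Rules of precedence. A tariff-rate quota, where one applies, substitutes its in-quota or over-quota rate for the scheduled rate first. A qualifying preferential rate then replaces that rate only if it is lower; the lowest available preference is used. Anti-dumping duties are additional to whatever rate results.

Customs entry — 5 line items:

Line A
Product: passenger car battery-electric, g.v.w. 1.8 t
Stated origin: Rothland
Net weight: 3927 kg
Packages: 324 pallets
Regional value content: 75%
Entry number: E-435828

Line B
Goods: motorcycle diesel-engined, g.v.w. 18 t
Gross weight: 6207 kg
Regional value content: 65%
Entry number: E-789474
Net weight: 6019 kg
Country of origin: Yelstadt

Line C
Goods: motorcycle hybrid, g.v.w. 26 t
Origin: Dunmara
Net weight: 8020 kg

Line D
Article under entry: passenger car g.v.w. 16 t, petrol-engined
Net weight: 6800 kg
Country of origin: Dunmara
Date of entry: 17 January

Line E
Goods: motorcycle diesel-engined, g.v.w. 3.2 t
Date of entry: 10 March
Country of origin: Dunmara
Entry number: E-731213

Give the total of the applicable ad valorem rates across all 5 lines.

Line A: passenger car → 14.02; battery-electric → 14.02.01; g.v.w. 1.8 t → 14.02.01.01. Scheduled 37%. quota on 14.02.01 open → in-quota 1%; Rothland agreement on 14.02: RVC ≥ 65% → 13% available; Rothland agreement on 14.01.02.01: 14.02.01.01 not covered; preference 13% not lower than 1% → no reduction. → 1%.
Line B: motorcycle → 14.03; diesel-engined → 14.03.01; g.v.w. 18 t → 14.03.01.02. Scheduled 31%. Yelstadt agreement on 14.02.01: 14.03.01.02 not covered. → 31%.
Line C: motorcycle → 14.03; hybrid → 14.03.02; g.v.w. 26 t → 14.03.02.02. Scheduled 16%. No special measure applies. → 16%.
Line D: passenger car → 14.02; petrol-engined → 14.02.02; g.v.w. 16 t → 14.02.02.03. Scheduled 24%. No special measure applies. → 24%.
Line E: motorcycle → 14.03; diesel-engined → 14.03.01; g.v.w. 3.2 t → 14.03.01.01. Scheduled 13%. No special measure applies. → 13%.
Sum: 1% + 31% + 16% + 24% + 13% = 85%.

85%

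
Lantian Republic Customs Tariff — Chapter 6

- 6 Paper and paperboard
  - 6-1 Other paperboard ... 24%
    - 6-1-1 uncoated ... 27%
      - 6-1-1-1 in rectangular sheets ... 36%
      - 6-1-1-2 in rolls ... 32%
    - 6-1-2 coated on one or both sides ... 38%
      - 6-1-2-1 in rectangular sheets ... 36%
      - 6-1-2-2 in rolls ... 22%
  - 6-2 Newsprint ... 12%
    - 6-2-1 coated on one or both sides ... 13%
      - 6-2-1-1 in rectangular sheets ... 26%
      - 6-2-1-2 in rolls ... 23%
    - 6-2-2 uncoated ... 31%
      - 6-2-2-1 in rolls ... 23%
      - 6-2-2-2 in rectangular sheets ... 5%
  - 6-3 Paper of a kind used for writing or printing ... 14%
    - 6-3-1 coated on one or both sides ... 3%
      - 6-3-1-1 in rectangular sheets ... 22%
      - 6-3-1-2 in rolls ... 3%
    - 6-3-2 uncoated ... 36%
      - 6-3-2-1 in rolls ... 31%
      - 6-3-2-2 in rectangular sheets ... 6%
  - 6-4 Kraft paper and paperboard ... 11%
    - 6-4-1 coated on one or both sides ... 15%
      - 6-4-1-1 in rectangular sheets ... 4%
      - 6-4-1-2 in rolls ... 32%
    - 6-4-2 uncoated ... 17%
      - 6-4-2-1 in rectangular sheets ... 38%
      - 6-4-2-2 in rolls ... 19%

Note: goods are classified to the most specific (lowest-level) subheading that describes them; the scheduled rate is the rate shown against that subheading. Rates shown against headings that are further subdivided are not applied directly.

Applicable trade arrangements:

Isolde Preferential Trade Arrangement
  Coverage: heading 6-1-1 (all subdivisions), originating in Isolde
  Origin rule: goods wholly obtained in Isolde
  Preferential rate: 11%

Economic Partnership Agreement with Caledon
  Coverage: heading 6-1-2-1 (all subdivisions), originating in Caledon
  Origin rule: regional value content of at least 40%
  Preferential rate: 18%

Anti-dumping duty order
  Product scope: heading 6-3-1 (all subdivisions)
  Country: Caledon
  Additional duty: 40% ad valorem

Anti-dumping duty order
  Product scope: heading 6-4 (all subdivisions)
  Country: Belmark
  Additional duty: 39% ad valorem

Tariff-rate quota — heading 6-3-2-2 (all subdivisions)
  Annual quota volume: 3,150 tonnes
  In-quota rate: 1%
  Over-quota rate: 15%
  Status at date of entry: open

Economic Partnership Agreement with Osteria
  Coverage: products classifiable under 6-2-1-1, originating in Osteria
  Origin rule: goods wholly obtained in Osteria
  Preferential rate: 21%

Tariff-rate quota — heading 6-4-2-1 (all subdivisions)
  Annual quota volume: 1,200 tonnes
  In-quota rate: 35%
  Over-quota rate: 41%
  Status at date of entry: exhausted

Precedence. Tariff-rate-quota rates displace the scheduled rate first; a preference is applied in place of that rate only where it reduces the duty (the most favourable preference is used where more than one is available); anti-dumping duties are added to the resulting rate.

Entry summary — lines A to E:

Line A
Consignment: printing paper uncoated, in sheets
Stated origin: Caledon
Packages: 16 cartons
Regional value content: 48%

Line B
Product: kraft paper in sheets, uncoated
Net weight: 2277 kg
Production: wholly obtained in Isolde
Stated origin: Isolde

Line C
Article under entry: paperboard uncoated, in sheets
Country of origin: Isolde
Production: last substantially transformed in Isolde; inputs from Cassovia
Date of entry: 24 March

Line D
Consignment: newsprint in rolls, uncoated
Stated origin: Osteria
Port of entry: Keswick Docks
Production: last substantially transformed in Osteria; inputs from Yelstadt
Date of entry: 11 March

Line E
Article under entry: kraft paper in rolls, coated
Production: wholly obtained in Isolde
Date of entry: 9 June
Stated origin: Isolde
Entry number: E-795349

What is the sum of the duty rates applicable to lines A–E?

Line A: printing paper → 6-3; uncoated → 6-3-2; in sheets → 6-3-2-2. Scheduled 6%. quota on 6-3-2-2 open → in-quota 1%; Caledon agreement on 6-1-2-1: 6-3-2-2 not covered. → 1%.
Line B: kraft paper → 6-4; uncoated → 6-4-2; in sheets → 6-4-2-1. Scheduled 38%. quota on 6-4-2-1 exhausted → over-quota 41%; Isolde agreement on 6-1-1: 6-4-2-1 not covered. → 41%.
Line C: paperboard → 6-1; uncoated → 6-1-1; in sheets → 6-1-1-1. Scheduled 36%. Isolde agreement on 6-1-1: not wholly obtained. → 36%.
Line D: newsprint → 6-2; uncoated → 6-2-2; in rolls → 6-2-2-1. Scheduled 23%. Osteria agreement on 6-2-1-1: 6-2-2-1 not covered. → 23%.
Line E: kraft paper → 6-4; coated → 6-4-1; in rolls → 6-4-1-2. Scheduled 32%. Isolde agreement on 6-1-1: 6-4-1-2 not covered. → 32%.
Sum: 1% + 41% + 36% + 23% + 32% = 133%.

133%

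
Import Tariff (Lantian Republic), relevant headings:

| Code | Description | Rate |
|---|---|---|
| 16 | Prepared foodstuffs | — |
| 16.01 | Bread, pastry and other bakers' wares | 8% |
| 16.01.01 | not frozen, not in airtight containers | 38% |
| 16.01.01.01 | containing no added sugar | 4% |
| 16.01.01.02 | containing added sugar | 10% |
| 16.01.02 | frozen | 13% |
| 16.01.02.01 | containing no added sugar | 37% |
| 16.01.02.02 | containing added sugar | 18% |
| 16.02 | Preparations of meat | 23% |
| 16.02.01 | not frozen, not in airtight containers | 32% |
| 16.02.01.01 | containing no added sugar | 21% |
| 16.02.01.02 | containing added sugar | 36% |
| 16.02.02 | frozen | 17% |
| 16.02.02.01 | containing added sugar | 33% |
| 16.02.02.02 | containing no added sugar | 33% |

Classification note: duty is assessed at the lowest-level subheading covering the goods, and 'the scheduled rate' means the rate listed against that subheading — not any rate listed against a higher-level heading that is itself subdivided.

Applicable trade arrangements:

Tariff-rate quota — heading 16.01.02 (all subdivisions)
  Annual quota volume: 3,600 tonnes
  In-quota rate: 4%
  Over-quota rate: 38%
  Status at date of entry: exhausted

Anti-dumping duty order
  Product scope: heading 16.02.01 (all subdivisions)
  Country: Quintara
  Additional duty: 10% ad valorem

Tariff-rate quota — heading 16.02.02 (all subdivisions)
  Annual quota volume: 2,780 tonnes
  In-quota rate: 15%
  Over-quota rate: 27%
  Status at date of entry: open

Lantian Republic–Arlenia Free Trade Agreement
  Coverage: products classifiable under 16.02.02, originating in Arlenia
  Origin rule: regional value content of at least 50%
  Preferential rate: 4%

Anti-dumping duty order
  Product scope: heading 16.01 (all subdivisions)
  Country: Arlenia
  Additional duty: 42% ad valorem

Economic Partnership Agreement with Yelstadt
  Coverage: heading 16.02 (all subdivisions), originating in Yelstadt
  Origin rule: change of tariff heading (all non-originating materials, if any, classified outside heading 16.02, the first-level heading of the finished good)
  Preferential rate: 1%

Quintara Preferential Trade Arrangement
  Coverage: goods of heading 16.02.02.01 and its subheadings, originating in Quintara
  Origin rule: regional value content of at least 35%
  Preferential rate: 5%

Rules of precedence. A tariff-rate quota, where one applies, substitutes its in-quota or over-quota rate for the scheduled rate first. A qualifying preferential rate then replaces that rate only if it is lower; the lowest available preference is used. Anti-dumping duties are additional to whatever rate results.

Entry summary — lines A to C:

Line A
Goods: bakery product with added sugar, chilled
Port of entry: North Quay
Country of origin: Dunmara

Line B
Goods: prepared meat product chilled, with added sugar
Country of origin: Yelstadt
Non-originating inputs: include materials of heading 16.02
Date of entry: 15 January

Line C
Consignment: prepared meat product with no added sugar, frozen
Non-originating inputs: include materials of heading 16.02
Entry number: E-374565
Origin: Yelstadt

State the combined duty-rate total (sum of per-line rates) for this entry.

Line A: bakery product → 16.01; chilled → 16.01.01; with added sugar → 16.01.01.02. Scheduled 10%. No special measure applies. → 10%.
Line B: prepared meat product → 16.02; chilled → 16.02.01; with added sugar → 16.02.01.02. Scheduled 36%. Yelstadt agreement on 16.02: CTH not met. → 36%.
Line C: prepared meat product → 16.02; frozen → 16.02.02; with no added sugar → 16.02.02.02. Scheduled 33%. quota on 16.02.02 open → in-quota 15%; Yelstadt agreement on 16.02: CTH not met. → 15%.
Sum: 10% + 36% + 15% = 61%.

61%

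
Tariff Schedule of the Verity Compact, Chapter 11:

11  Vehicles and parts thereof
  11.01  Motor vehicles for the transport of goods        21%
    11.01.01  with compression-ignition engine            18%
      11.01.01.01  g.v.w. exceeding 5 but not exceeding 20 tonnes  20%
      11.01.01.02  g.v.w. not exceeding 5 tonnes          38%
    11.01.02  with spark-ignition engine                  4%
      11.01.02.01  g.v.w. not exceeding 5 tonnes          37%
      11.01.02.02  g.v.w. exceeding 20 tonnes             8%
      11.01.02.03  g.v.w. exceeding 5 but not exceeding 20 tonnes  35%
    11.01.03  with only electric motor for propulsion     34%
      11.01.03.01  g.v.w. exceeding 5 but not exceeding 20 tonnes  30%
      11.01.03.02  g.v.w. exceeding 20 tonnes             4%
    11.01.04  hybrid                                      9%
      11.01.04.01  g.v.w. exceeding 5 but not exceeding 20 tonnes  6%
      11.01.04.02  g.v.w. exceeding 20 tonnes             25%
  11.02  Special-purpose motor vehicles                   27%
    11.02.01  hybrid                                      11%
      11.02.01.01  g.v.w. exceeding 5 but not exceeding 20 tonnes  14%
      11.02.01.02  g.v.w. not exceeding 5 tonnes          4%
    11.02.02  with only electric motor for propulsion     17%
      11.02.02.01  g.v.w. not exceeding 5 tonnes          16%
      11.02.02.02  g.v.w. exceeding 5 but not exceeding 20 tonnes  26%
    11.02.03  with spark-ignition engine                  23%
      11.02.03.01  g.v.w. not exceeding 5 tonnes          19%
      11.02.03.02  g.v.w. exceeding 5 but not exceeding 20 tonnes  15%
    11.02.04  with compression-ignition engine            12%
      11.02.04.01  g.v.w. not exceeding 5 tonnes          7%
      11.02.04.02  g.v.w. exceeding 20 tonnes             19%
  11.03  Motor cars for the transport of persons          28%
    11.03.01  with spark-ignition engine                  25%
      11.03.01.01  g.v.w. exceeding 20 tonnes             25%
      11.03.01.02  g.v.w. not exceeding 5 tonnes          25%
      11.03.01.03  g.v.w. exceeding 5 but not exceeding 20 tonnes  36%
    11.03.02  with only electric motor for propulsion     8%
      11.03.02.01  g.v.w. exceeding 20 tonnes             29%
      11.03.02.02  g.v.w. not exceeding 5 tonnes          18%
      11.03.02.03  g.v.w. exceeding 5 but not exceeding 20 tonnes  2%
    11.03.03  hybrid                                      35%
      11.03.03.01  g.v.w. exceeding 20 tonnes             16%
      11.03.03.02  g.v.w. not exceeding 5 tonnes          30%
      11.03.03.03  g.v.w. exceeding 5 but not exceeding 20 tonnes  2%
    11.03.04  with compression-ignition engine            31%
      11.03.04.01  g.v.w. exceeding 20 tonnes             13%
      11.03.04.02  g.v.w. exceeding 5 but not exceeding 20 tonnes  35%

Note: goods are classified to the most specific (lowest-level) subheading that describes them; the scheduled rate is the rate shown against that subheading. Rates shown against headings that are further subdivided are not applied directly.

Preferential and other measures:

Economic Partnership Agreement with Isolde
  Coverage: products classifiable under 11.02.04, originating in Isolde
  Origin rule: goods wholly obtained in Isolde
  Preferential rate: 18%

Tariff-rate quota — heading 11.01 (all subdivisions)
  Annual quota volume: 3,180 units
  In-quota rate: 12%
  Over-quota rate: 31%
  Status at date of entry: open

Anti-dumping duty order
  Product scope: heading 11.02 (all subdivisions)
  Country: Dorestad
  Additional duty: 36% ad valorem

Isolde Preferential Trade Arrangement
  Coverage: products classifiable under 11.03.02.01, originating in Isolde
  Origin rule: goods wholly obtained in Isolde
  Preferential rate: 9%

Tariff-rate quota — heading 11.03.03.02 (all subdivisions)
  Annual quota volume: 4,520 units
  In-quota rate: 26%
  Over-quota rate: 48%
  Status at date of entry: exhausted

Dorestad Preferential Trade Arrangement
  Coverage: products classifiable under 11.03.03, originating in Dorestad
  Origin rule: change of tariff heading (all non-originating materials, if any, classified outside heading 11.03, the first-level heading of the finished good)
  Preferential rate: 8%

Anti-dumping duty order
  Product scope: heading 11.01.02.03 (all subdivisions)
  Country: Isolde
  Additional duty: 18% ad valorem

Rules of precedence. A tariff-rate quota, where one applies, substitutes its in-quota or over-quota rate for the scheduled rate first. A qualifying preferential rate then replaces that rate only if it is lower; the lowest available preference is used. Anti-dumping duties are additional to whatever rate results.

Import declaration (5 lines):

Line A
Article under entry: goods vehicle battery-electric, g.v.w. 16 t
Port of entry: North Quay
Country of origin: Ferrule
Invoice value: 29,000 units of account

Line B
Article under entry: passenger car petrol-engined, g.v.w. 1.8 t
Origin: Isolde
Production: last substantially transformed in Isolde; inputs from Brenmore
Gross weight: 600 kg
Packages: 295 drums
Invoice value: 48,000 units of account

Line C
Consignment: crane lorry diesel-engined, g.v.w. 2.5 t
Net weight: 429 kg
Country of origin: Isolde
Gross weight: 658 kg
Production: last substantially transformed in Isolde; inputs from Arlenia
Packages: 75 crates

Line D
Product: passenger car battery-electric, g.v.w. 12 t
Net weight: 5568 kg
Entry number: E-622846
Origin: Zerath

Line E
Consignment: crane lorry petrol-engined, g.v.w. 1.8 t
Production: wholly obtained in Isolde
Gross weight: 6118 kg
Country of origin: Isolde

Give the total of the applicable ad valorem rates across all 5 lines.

65%

Line A: goods vehicle → 11.01; battery-electric → 11.01.03; g.v.w. 16 t → 11.01.03.01. Scheduled 30%. quota on 11.01 open → in-quota 12%. → 12%.
Line B: passenger car → 11.03; petrol-engined → 11.03.01; g.v.w. 1.8 t → 11.03.01.02. Scheduled 25%. Isolde agreement on 11.02.04: 11.03.01.02 not covered; Isolde agreement on 11.03.02.01: 11.03.01.02 not covered. → 25%.
Line C: crane lorry → 11.02; diesel-engined → 11.02.04; g.v.w. 2.5 t → 11.02.04.01. Scheduled 7%. Isolde agreement on 11.02.04: not wholly obtained; Isolde agreement on 11.03.02.01: 11.02.04.01 not covered. → 7%.
Line D: passenger car → 11.03; battery-electric → 11.03.02; g.v.w. 12 t → 11.03.02.03. Scheduled 2%. No special measure applies. → 2%.
Line E: crane lorry → 11.02; petrol-engined → 11.02.03; g.v.w. 1.8 t → 11.02.03.01. Scheduled 19%. Isolde agreement on 11.02.04: 11.02.03.01 not covered; Isolde agreement on 11.03.02.01: 11.02.03.01 not covered. → 19%.
Sum: 12% + 25% + 7% + 2% + 19% = 65%.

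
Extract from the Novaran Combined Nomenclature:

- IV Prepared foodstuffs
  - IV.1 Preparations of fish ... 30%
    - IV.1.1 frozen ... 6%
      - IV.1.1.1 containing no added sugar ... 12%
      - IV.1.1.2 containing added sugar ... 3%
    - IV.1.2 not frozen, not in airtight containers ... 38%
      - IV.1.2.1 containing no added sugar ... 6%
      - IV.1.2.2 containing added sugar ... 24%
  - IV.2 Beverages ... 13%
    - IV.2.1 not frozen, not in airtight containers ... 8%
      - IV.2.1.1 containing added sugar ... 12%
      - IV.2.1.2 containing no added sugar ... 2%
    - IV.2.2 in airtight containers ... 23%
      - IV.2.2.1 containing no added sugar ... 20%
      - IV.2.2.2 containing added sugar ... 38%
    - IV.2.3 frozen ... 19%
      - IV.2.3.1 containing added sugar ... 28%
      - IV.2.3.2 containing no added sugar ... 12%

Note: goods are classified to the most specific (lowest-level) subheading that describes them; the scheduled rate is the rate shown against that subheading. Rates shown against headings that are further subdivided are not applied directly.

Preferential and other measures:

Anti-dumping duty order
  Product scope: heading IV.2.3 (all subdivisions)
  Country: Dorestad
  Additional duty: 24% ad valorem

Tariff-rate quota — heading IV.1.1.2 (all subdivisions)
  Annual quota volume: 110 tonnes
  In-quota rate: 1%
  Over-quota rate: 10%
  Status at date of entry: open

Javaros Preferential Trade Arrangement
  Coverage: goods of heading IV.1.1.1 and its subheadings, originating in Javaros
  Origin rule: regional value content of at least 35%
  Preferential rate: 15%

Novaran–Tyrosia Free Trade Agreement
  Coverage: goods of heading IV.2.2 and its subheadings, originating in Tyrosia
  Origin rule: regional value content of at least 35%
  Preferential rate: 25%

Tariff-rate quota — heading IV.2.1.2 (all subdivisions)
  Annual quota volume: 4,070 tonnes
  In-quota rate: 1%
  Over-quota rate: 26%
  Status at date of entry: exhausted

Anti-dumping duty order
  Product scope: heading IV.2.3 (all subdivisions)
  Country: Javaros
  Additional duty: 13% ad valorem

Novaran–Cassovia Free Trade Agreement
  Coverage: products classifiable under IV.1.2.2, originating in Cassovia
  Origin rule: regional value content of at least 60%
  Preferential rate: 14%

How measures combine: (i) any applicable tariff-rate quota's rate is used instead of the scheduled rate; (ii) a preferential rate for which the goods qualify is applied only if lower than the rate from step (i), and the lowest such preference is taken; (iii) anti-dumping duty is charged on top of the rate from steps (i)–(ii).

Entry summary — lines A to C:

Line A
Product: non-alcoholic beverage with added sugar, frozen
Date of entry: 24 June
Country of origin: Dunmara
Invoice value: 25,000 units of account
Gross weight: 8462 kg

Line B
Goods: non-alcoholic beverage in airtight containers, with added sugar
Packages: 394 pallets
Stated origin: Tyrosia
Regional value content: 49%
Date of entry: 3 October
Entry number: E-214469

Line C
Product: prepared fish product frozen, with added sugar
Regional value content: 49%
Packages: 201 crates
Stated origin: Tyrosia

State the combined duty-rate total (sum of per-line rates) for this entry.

54%

Line A: non-alcoholic beverage → IV.2; frozen → IV.2.3; with added sugar → IV.2.3.1. Scheduled 28%. No special measure applies. → 28%.
Line B: non-alcoholic beverage → IV.2; in airtight containers → IV.2.2; with added sugar → IV.2.2.2. Scheduled 38%. Tyrosia agreement on IV.2.2: RVC ≥ 35% → 25% available; preferential 25%. → 25%.
Line C: prepared fish product → IV.1; frozen → IV.1.1; with added sugar → IV.1.1.2. Scheduled 3%. quota on IV.1.1.2 open → in-quota 1%; Tyrosia agreement on IV.2.2: IV.1.1.2 not covered. → 1%.
Sum: 28% + 25% + 1% = 54%.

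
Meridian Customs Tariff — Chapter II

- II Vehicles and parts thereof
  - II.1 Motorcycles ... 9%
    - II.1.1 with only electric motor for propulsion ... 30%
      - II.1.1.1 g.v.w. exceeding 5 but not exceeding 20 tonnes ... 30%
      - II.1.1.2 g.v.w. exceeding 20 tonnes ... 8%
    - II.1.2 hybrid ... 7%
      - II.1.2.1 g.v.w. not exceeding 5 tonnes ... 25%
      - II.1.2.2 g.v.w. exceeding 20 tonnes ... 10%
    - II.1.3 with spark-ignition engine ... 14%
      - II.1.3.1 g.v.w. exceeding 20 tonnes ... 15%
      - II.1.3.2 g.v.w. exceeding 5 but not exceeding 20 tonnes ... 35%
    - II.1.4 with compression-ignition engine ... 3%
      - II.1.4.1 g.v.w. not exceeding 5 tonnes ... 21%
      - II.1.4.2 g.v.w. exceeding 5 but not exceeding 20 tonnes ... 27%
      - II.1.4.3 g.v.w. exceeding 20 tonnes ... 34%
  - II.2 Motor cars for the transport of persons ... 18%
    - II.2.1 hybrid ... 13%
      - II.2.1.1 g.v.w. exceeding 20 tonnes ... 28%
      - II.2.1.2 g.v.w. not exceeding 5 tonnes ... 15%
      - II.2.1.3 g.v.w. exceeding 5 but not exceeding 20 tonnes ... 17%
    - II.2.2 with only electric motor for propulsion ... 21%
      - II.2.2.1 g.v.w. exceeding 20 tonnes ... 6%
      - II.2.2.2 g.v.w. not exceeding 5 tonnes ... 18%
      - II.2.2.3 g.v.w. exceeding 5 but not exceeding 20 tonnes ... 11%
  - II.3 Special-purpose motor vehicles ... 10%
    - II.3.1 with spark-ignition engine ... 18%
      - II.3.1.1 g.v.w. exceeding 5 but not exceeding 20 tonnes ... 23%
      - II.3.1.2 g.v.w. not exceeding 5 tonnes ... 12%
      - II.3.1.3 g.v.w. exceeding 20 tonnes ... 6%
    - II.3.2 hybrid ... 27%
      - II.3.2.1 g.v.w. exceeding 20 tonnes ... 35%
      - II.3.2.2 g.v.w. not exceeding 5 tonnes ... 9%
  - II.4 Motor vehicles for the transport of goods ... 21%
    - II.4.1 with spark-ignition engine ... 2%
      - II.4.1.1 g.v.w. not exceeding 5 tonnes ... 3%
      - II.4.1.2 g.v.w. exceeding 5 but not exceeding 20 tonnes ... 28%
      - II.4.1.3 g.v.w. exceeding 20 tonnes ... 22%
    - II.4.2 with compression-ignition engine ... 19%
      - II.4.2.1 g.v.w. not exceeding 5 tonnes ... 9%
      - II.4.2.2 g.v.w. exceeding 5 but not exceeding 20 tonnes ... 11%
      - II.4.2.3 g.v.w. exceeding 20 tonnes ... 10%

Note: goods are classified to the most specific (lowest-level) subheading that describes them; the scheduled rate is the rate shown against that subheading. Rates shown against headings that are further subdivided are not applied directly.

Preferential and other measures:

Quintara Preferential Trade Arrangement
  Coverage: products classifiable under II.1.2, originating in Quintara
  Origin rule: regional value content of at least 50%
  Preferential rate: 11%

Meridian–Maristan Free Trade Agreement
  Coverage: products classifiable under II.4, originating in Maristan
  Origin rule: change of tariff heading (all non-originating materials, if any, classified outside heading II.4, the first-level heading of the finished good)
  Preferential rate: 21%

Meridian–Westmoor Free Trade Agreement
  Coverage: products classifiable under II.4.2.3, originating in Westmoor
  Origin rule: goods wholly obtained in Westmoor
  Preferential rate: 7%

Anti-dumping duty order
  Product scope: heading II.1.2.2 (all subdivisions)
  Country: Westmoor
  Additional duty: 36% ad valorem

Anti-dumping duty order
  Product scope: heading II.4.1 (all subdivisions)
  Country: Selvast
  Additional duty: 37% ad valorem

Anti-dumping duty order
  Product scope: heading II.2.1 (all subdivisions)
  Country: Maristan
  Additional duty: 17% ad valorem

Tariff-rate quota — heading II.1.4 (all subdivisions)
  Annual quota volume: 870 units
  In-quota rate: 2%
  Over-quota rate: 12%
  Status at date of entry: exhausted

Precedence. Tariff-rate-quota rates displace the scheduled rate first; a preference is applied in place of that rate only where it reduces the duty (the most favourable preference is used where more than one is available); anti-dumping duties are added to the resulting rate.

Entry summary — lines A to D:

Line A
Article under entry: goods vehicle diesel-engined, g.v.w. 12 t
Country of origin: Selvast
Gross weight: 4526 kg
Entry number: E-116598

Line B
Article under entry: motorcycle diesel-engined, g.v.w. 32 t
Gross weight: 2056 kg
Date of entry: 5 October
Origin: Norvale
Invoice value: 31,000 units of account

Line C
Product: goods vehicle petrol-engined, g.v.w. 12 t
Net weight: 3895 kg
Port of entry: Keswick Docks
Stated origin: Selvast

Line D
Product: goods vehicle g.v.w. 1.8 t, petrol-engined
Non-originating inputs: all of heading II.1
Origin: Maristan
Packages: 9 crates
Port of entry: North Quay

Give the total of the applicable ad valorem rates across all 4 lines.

Line A: goods vehicle → II.4; diesel-engined → II.4.2; g.v.w. 12 t → II.4.2.2. Scheduled 11%. No special measure applies. → 11%.
Line B: motorcycle → II.1; diesel-engined → II.1.4; g.v.w. 32 t → II.1.4.3. Scheduled 34%. quota on II.1.4 exhausted → over-quota 12%. → 12%.
Line C: goods vehicle → II.4; petrol-engined → II.4.1; g.v.w. 12 t → II.4.1.2. Scheduled 28%. anti-dumping (Selvast, II.4.1): +37%; total 28% + 37% = 65%. → 65%.
Line D: goods vehicle → II.4; petrol-engined → II.4.1; g.v.w. 1.8 t → II.4.1.1. Scheduled 3%. Maristan agreement on II.4: CTH met → 21% available; preference 21% not lower than 3% → no reduction. → 3%.
Sum: 11% + 12% + 65% + 3% = 91%.

91%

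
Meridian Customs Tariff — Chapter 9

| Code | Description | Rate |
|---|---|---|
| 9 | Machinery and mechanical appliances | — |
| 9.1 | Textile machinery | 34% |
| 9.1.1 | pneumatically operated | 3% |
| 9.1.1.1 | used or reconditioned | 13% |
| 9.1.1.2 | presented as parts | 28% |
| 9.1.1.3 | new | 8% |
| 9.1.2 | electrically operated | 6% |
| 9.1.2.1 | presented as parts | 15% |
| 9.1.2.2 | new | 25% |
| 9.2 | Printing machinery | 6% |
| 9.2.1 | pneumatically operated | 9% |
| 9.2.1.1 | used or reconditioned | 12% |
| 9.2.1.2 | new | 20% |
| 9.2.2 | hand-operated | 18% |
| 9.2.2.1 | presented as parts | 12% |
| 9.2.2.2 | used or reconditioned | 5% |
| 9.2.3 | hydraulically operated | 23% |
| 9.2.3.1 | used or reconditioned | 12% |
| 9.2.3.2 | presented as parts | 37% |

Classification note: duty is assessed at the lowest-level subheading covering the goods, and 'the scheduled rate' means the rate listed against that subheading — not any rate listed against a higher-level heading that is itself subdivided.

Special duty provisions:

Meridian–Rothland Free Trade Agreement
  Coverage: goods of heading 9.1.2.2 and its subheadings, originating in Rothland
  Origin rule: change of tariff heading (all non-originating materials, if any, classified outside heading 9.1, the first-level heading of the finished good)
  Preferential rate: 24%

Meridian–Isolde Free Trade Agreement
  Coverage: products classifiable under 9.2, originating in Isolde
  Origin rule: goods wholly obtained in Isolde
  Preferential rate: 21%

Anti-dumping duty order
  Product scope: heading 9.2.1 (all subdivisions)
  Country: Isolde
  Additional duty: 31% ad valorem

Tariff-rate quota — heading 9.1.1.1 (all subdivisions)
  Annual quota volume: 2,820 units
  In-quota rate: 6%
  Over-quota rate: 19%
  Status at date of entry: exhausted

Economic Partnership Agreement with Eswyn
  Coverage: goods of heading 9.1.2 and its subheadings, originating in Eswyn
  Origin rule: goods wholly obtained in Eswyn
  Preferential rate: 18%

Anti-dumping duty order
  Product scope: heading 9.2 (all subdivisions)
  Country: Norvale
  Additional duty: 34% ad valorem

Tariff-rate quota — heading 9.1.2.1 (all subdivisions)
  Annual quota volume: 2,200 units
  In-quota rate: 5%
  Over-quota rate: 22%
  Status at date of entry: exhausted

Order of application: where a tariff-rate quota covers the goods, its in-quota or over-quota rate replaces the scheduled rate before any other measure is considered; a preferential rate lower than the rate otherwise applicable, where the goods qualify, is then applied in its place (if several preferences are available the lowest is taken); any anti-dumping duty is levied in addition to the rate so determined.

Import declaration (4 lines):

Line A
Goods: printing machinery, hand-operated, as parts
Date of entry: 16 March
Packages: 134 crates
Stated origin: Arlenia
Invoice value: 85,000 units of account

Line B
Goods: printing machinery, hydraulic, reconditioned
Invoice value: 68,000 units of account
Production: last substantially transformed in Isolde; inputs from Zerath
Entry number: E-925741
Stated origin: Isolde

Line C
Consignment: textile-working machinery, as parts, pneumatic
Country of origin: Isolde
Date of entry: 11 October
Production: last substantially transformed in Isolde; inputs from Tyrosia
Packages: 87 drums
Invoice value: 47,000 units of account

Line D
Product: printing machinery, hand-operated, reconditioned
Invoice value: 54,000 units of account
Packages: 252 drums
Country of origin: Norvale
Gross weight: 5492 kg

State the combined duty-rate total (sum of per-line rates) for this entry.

91%

Line A: printing → 9.2; hand-operated → 9.2.2; as parts → 9.2.2.1. Scheduled 12%. No special measure applies. → 12%.
Line B: printing → 9.2; hydraulic → 9.2.3; reconditioned → 9.2.3.1. Scheduled 12%. Isolde agreement on 9.2: not wholly obtained. → 12%.
Line C: textile-working → 9.1; pneumatic → 9.1.1; as parts → 9.1.1.2. Scheduled 28%. Isolde agreement on 9.2: 9.1.1.2 not covered. → 28%.
Line D: printing → 9.2; hand-operated → 9.2.2; reconditioned → 9.2.2.2. Scheduled 5%. anti-dumping (Norvale, 9.2): +34%; total 5% + 34% = 39%. → 39%.
Sum: 12% + 12% + 28% + 39% = 91%.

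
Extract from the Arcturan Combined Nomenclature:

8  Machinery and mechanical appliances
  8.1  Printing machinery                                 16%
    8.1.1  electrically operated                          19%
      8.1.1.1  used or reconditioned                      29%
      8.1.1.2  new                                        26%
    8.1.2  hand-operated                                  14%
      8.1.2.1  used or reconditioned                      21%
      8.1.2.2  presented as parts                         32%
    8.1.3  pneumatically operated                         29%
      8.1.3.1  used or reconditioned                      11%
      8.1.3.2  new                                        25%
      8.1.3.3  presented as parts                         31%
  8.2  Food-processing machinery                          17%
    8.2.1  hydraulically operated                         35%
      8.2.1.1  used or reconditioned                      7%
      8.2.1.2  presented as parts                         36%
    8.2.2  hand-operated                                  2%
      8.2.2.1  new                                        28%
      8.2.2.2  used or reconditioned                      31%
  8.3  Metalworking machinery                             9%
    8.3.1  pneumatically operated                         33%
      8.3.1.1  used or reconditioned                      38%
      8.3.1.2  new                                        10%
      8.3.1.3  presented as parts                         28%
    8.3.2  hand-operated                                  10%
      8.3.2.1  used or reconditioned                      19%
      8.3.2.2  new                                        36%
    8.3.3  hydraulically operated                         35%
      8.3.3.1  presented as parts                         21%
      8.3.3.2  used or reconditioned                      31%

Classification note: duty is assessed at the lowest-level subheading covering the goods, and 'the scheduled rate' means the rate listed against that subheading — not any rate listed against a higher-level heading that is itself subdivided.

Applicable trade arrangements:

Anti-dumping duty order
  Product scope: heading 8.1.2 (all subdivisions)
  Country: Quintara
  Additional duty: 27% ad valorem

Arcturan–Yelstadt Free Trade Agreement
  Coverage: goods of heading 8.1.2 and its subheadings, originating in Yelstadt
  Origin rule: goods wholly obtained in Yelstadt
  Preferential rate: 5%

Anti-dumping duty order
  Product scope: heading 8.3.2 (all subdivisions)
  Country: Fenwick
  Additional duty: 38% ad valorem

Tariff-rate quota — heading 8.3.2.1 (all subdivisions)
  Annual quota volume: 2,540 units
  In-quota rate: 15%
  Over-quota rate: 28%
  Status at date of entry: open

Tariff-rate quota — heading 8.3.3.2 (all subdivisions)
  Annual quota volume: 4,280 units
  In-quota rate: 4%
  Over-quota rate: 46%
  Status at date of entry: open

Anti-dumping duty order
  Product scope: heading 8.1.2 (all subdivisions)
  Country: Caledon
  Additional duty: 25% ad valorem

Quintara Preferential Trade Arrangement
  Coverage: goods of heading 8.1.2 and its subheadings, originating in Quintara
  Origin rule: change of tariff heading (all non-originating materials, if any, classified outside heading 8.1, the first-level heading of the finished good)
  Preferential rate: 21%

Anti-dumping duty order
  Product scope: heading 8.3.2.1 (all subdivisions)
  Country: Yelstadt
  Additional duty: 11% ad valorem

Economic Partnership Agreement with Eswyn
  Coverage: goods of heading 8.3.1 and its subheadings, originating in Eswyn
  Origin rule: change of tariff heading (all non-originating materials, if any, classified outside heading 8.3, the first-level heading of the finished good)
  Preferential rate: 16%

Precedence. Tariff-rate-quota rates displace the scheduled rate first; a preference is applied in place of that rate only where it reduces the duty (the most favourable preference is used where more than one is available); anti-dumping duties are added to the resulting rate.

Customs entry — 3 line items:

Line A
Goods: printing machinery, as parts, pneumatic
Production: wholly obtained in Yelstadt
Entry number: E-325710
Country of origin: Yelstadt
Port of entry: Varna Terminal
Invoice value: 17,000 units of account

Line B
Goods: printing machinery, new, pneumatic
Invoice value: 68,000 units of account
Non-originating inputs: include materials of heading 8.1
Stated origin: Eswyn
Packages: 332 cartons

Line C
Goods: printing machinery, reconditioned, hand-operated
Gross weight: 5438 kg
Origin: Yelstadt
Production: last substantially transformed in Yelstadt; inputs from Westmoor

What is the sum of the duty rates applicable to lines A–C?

Line A: printing → 8.1; pneumatic → 8.1.3; as parts → 8.1.3.3. Scheduled 31%. Yelstadt agreement on 8.1.2: 8.1.3.3 not covered. → 31%.
Line B: printing → 8.1; pneumatic → 8.1.3; new → 8.1.3.2. Scheduled 25%. Eswyn agreement on 8.3.1: 8.1.3.2 not covered. → 25%.
Line C: printing → 8.1; hand-operated → 8.1.2; reconditioned → 8.1.2.1. Scheduled 21%. Yelstadt agreement on 8.1.2: not wholly obtained. → 21%.
Sum: 31% + 25% + 21% = 77%.

77%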